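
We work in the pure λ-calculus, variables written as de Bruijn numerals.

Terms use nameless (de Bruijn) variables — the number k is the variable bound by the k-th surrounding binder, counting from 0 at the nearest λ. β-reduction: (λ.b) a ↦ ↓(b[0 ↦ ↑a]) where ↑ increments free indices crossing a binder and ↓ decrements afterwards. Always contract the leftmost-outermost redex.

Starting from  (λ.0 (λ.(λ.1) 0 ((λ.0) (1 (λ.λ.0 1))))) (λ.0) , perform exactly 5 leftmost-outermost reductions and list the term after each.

  start: (λ.0 (λ.(λ.1) 0 ((λ.0) (1 (λ.λ.0 1))))) (λ.0)
  [1] (λ.0) (λ.(λ.1) 0 ((λ.0) ((λ.0) (λ.λ.0 1))))
  [2] λ.(λ.1) 0 ((λ.0) ((λ.0) (λ.λ.0 1)))
  [3] λ.0 ((λ.0) ((λ.0) (λ.λ.0 1)))
  [4] λ.0 ((λ.0) (λ.λ.0 1))
  [5] λ.0 (λ.λ.0 1)

Answer: after 5 steps: λ.0 (λ.λ.0 1)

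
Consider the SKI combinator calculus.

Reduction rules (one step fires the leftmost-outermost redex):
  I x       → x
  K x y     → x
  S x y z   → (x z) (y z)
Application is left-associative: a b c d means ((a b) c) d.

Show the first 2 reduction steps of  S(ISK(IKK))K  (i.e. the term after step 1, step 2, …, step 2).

  start: S(ISK(IKK))K
  [1] S(SK(IKK))K
  [2] S(SK(KK))K

Answer: after 2 steps: S(SK(KK))K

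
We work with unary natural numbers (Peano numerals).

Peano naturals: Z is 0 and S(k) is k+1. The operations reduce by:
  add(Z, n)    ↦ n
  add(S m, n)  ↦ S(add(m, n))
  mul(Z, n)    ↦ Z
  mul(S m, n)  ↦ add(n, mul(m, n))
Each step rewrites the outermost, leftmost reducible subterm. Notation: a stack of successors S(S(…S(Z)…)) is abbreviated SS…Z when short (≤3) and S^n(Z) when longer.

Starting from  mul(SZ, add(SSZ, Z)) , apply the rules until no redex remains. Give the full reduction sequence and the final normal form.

Answer: normal form = SSZ  (in 8 steps)

Derivation:
  start: mul(SZ, add(SSZ, Z))
  →1  add(add(SSZ, Z), mul(Z, add(SSZ, Z)))
  →2  add(S(add(SZ, Z)), mul(Z, add(SSZ, Z)))
  →3  S(add(add(SZ, Z), mul(Z, add(SSZ, Z))))
  →4  S(add(S(add(Z, Z)), mul(Z, add(SSZ, Z))))
  →5  S(S(add(add(Z, Z), mul(Z, add(SSZ, Z)))))
  →6  S(S(add(Z, mul(Z, add(SSZ, Z)))))
  →7  S(S(mul(Z, add(SSZ, Z))))
  →8  SSZ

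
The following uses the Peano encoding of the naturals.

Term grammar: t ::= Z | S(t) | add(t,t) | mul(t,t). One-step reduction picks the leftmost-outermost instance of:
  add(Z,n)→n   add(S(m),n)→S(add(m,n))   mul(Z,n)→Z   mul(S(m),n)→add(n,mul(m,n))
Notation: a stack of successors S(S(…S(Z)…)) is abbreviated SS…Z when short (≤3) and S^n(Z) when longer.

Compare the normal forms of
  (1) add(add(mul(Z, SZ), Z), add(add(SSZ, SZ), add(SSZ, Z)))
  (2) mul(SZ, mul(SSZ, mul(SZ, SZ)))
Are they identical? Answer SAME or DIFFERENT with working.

Term A:
  start: add(add(mul(Z, SZ), Z), add(add(SSZ, SZ), add(SSZ, Z)))
  →1  add(add(Z, Z), add(add(SSZ, SZ), add(SSZ, Z)))
  →2  add(Z, add(add(SSZ, SZ), add(SSZ, Z)))
  →3  add(add(SSZ, SZ), add(SSZ, Z))
  →4  add(S(add(SZ, SZ)), add(SSZ, Z))
  →5  S(add(add(SZ, SZ), add(SSZ, Z)))
  →6  S(add(S(add(Z, SZ)), add(SSZ, Z)))
  →7  S(S(add(add(Z, SZ), add(SSZ, Z))))
  →8  S(S(add(SZ, add(SSZ, Z))))
  →9  S(S(S(add(Z, add(SSZ, Z)))))
  →10  S(S(S(add(SSZ, Z))))
  →11  S(S(S(S(add(SZ, Z)))))
  →12  S(S(S(S(S(add(Z, Z))))))
  →13  S^5(Z)

Term B:
  start: mul(SZ, mul(SSZ, mul(SZ, SZ)))
  →1  add(mul(SSZ, mul(SZ, SZ)), mul(Z, mul(SSZ, mul(SZ, SZ))))
  →2  add(add(mul(SZ, SZ), mul(SZ, mul(SZ, SZ))), mul(Z, mul(SSZ, mul(SZ, SZ))))
  →3  add(add(add(SZ, mul(Z, SZ)), mul(SZ, mul(SZ, SZ))), mul(Z, mul(SSZ, mul(SZ, SZ))))
  →4  add(add(S(add(Z, mul(Z, SZ))), mul(SZ, mul(SZ, SZ))), mul(Z, mul(SSZ, mul(SZ, SZ))))
  →5  add(S(add(add(Z, mul(Z, SZ)), mul(SZ, mul(SZ, SZ)))), mul(Z, mul(SSZ, mul(SZ, SZ))))
  →6  S(add(add(add(Z, mul(Z, SZ)), mul(SZ, mul(SZ, SZ))), mul(Z, mul(SSZ, mul(SZ, SZ)))))
  →7  S(add(add(mul(Z, SZ), mul(SZ, mul(SZ, SZ))), mul(Z, mul(SSZ, mul(SZ, SZ)))))
  →8  S(add(add(Z, mul(SZ, mul(SZ, SZ))), mul(Z, mul(SSZ, mul(SZ, SZ)))))
  →9  S(add(mul(SZ, mul(SZ, SZ)), mul(Z, mul(SSZ, mul(SZ, SZ)))))
  →10  S(add(add(mul(SZ, SZ), mul(Z, mul(SZ, SZ))), mul(Z, mul(SSZ, mul(SZ, SZ)))))
  →11  S(add(add(add(SZ, mul(Z, SZ)), mul(Z, mul(SZ, SZ))), mul(Z, mul(SSZ, mul(SZ, SZ)))))
  →12  S(add(add(S(add(Z, mul(Z, SZ))), mul(Z, mul(SZ, SZ))), mul(Z, mul(SSZ, mul(SZ, SZ)))))
  →13  S(add(S(add(add(Z, mul(Z, SZ)), mul(Z, mul(SZ, SZ)))), mul(Z, mul(SSZ, mul(SZ, SZ)))))
  →14  S(S(add(add(add(Z, mul(Z, SZ)), mul(Z, mul(SZ, SZ))), mul(Z, mul(SSZ, mul(SZ, SZ))))))
  →15  S(S(add(add(mul(Z, SZ), mul(Z, mul(SZ, SZ))), mul(Z, mul(SSZ, mul(SZ, SZ))))))
  →16  S(S(add(add(Z, mul(Z, mul(SZ, SZ))), mul(Z, mul(SSZ, mul(SZ, SZ))))))
  →17  S(S(add(mul(Z, mul(SZ, SZ)), mul(Z, mul(SSZ, mul(SZ, SZ))))))
  →18  S(S(add(Z, mul(Z, mul(SSZ, mul(SZ, SZ))))))
  →19  S(S(mul(Z, mul(SSZ, mul(SZ, SZ)))))
  →20  SSZ

Answer: DIFFERENT — A ⇓ S^5(Z), B ⇓ SSZ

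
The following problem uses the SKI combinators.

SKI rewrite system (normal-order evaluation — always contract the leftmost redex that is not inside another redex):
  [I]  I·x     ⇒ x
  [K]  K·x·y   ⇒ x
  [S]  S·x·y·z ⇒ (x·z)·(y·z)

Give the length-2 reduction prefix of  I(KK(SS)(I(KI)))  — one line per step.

  start: I(KK(SS)(I(KI)))
  step 1: KK(SS)(I(KI))
  step 2: K(I(KI))

Answer: after 2 steps: K(I(KI))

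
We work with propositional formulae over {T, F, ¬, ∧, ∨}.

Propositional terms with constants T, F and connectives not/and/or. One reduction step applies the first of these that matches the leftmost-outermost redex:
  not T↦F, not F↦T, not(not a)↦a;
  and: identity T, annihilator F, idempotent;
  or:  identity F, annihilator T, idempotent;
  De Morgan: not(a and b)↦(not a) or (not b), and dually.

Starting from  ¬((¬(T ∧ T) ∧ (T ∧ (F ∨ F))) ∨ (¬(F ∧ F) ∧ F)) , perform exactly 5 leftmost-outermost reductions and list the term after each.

Answer: after 5 steps: T ∧ ¬(¬(F ∧ F) ∧ F)

Reduction:
  start: ¬((¬(T ∧ T) ∧ (T ∧ (F ∨ F))) ∨ (¬(F ∧ F) ∧ F))
  [1] ¬(¬(T ∧ T) ∧ (T ∧ (F ∨ F))) ∧ ¬(¬(F ∧ F) ∧ F)
  [2] (¬¬(T ∧ T) ∨ ¬(T ∧ (F ∨ F))) ∧ ¬(¬(F ∧ F) ∧ F)
  [3] ((T ∧ T) ∨ ¬(T ∧ (F ∨ F))) ∧ ¬(¬(F ∧ F) ∧ F)
  [4] (T ∨ ¬(T ∧ (F ∨ F))) ∧ ¬(¬(F ∧ F) ∧ F)
  [5] T ∧ ¬(¬(F ∧ F) ∧ F)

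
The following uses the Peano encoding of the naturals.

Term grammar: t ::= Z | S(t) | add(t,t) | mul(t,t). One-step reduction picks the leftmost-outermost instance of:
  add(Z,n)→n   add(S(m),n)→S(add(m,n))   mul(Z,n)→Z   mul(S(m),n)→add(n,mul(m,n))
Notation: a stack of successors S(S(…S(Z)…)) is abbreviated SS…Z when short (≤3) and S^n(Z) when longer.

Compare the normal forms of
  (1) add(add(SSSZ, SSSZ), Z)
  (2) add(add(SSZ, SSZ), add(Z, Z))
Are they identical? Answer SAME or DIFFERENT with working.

Term A:
  start: add(add(SSSZ, SSSZ), Z)
  [1] add(S(add(SSZ, SSSZ)), Z)
  [2] S(add(add(SSZ, SSSZ), Z))
  [3] S(add(S(add(SZ, SSSZ)), Z))
  [4] S(S(add(add(SZ, SSSZ), Z)))
  [5] S(S(add(S(add(Z, SSSZ)), Z)))
  [6] S(S(S(add(add(Z, SSSZ), Z))))
  [7] S(S(S(add(SSSZ, Z))))
  [8] S(S(S(S(add(SSZ, Z)))))
  [9] S(S(S(S(S(add(SZ, Z))))))
  [10] S(S(S(S(S(S(add(Z, Z)))))))
  [11] S^6(Z)

Term B:
  start: add(add(SSZ, SSZ), add(Z, Z))
  [1] add(S(add(SZ, SSZ)), add(Z, Z))
  [2] S(add(add(SZ, SSZ), add(Z, Z)))
  [3] S(add(S(add(Z, SSZ)), add(Z, Z)))
  [4] S(S(add(add(Z, SSZ), add(Z, Z))))
  [5] S(S(add(SSZ, add(Z, Z))))
  [6] S(S(S(add(SZ, add(Z, Z)))))
  [7] S(S(S(S(add(Z, add(Z, Z))))))
  [8] S(S(S(S(add(Z, Z)))))
  [9] S^4(Z)

Answer: DIFFERENT — A ⇓ S^6(Z), B ⇓ S^4(Z)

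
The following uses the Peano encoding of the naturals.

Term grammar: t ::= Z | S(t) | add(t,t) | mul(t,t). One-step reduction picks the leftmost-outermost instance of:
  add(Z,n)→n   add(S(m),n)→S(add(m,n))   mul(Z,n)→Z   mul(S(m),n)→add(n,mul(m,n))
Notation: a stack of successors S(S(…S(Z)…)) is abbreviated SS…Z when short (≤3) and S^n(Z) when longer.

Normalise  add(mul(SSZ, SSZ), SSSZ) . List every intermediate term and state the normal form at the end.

  start: add(mul(SSZ, SSZ), SSSZ)
  step 1: add(add(SSZ, mul(SZ, SSZ)), SSSZ)
  step 2: add(S(add(SZ, mul(SZ, SSZ))), SSSZ)
  step 3: S(add(add(SZ, mul(SZ, SSZ)), SSSZ))
  step 4: S(add(S(add(Z, mul(SZ, SSZ))), SSSZ))
  step 5: S(S(add(add(Z, mul(SZ, SSZ)), SSSZ)))
  step 6: S(S(add(mul(SZ, SSZ), SSSZ)))
  step 7: S(S(add(add(SSZ, mul(Z, SSZ)), SSSZ)))
  step 8: S(S(add(S(add(SZ, mul(Z, SSZ))), SSSZ)))
  step 9: S(S(S(add(add(SZ, mul(Z, SSZ)), SSSZ))))
  step 10: S(S(S(add(S(add(Z, mul(Z, SSZ))), SSSZ))))
  step 11: S(S(S(S(add(add(Z, mul(Z, SSZ)), SSSZ)))))
  step 12: S(S(S(S(add(mul(Z, SSZ), SSSZ)))))
  step 13: S(S(S(S(add(Z, SSSZ)))))
  step 14: S^7(Z)

Answer: normal form = S^7(Z)  (in 14 steps)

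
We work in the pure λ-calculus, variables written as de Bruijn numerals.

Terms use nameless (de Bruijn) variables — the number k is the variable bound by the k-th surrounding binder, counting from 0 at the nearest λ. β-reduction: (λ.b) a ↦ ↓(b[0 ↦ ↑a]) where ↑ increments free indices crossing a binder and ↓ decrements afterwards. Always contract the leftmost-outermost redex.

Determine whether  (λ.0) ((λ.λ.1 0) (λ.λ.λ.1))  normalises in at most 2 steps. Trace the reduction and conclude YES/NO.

Answer: NO — after 2 steps the term is λ.(λ.λ.λ.1) 0, not yet normal

Derivation:
  start: (λ.0) ((λ.λ.1 0) (λ.λ.λ.1))
  step 1: (λ.λ.1 0) (λ.λ.λ.1)
  step 2: λ.(λ.λ.λ.1) 0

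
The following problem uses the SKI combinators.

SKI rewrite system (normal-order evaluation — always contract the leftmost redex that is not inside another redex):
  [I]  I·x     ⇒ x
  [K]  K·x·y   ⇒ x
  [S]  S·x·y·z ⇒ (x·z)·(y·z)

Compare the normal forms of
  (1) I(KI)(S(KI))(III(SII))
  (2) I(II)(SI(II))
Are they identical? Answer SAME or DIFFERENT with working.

Term A:
  start: I(KI)(S(KI))(III(SII))
  →1  KI(S(KI))(III(SII))
  →2  I(III(SII))
  →3  III(SII)
  →4  II(SII)
  →5  I(SII)
  →6  SII

Term B:
  start: I(II)(SI(II))
  →1  II(SI(II))
  →2  I(SI(II))
  →3  SI(II)
  →4  SII

Answer: SAME — A ⇓ SII, B ⇓ SII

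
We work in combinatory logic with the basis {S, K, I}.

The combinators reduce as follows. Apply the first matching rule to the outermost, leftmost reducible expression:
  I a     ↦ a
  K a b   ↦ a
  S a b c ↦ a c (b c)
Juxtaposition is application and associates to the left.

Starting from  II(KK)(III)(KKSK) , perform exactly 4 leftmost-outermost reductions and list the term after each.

  start: II(KK)(III)(KKSK)
  →1  I(KK)(III)(KKSK)
  →2  KK(III)(KKSK)
  →3  K(KKSK)
  →4  K(KK)

Answer: after 4 steps: K(KK)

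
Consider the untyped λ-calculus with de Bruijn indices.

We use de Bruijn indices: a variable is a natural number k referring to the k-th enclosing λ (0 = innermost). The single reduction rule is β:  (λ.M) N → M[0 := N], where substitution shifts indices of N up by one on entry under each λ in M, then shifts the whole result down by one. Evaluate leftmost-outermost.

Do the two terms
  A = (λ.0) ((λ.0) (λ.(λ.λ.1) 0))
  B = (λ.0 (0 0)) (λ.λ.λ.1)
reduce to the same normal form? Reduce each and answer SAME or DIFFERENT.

Answer: SAME — A ⇓ λ.λ.1, B ⇓ λ.λ.1

Working:
Term A:
  start: (λ.0) ((λ.0) (λ.(λ.λ.1) 0))
  →1  (λ.0) (λ.(λ.λ.1) 0)
  →2  λ.(λ.λ.1) 0
  →3  λ.λ.1

Term B:
  start: (λ.0 (0 0)) (λ.λ.λ.1)
  →1  (λ.λ.λ.1) ((λ.λ.λ.1) (λ.λ.λ.1))
  →2  λ.λ.1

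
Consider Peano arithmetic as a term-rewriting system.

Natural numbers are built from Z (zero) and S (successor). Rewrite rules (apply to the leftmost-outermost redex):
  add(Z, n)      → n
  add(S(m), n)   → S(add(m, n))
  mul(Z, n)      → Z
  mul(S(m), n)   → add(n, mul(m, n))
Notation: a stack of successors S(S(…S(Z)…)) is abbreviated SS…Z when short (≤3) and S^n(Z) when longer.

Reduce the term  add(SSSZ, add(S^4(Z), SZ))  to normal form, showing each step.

Answer: normal form = S^8(Z)  (in 9 steps)

Working:
  start: add(SSSZ, add(S^4(Z), SZ))
  [1] S(add(SSZ, add(S^4(Z), SZ)))
  [2] S(S(add(SZ, add(S^4(Z), SZ))))
  [3] S(S(S(add(Z, add(S^4(Z), SZ)))))
  [4] S(S(S(add(S^4(Z), SZ))))
  [5] S(S(S(S(add(SSSZ, SZ)))))
  [6] S(S(S(S(S(add(SSZ, SZ))))))
  [7] S(S(S(S(S(S(add(SZ, SZ)))))))
  [8] S(S(S(S(S(S(S(add(Z, SZ))))))))
  [9] S^8(Z)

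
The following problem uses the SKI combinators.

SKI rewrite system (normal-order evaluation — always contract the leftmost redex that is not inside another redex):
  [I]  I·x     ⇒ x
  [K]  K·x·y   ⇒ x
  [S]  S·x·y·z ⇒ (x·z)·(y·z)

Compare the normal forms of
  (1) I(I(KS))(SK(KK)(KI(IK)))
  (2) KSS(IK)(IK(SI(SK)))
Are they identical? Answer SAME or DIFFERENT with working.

Answer: DIFFERENT — A ⇓ S, B ⇓ SK(K(SI(SK)))

Derivation:
Term A:
  start: I(I(KS))(SK(KK)(KI(IK)))
  →1  I(KS)(SK(KK)(KI(IK)))
  →2  KS(SK(KK)(KI(IK)))
  →3  S

Term B:
  start: KSS(IK)(IK(SI(SK)))
  →1  S(IK)(IK(SI(SK)))
  →2  SK(IK(SI(SK)))
  →3  SK(K(SI(SK)))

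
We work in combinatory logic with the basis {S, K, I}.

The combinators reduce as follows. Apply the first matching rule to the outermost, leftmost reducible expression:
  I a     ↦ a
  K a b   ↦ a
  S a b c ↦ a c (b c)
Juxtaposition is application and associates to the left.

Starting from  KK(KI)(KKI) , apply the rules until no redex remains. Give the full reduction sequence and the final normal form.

Answer: normal form = KK  (in 2 steps)

Derivation:
  start: KK(KI)(KKI)
  →1  K(KKI)
  →2  KK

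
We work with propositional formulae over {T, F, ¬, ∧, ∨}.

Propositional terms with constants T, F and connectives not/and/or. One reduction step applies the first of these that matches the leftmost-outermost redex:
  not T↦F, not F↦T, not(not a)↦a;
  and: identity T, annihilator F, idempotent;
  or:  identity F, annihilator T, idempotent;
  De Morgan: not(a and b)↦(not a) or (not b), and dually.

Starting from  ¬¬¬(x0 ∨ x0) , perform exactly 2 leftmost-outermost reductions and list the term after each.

Answer: after 2 steps: ¬x0 ∧ ¬x0

Reduction:
  start: ¬¬¬(x0 ∨ x0)
  →1  ¬(x0 ∨ x0)
  →2  ¬x0 ∧ ¬x0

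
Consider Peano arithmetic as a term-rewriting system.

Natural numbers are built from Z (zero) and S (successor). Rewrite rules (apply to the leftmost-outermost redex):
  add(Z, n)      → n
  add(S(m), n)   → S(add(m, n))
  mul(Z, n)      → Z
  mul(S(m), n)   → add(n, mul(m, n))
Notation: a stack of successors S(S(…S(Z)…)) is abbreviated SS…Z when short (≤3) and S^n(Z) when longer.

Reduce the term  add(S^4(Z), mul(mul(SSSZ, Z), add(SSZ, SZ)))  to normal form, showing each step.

Answer: normal form = S^4(Z)  (in 13 steps)

Reduction:
  start: add(S^4(Z), mul(mul(SSSZ, Z), add(SSZ, SZ)))
  →1  S(add(SSSZ, mul(mul(SSSZ, Z), add(SSZ, SZ))))
  →2  S(S(add(SSZ, mul(mul(SSSZ, Z), add(SSZ, SZ)))))
  →3  S(S(S(add(SZ, mul(mul(SSSZ, Z), add(SSZ, SZ))))))
  →4  S(S(S(S(add(Z, mul(mul(SSSZ, Z), add(SSZ, SZ)))))))
  →5  S(S(S(S(mul(mul(SSSZ, Z), add(SSZ, SZ))))))
  →6  S(S(S(S(mul(add(Z, mul(SSZ, Z)), add(SSZ, SZ))))))
  →7  S(S(S(S(mul(mul(SSZ, Z), add(SSZ, SZ))))))
  →8  S(S(S(S(mul(add(Z, mul(SZ, Z)), add(SSZ, SZ))))))
  →9  S(S(S(S(mul(mul(SZ, Z), add(SSZ, SZ))))))
  →10  S(S(S(S(mul(add(Z, mul(Z, Z)), add(SSZ, SZ))))))
  →11  S(S(S(S(mul(mul(Z, Z), add(SSZ, SZ))))))
  →12  S(S(S(S(mul(Z, add(SSZ, SZ))))))
  →13  S^4(Z)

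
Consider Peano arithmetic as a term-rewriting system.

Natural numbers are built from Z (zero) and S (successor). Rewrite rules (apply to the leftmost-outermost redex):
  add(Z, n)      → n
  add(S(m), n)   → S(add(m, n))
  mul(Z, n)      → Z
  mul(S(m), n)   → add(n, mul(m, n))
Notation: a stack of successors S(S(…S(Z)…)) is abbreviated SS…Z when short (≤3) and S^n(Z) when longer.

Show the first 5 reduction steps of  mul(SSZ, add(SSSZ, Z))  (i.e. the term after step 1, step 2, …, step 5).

Answer: after 5 steps: S(S(add(add(SZ, Z), mul(SZ, add(SSSZ, Z)))))

Working:
  start: mul(SSZ, add(SSSZ, Z))
  [1] add(add(SSSZ, Z), mul(SZ, add(SSSZ, Z)))
  [2] add(S(add(SSZ, Z)), mul(SZ, add(SSSZ, Z)))
  [3] S(add(add(SSZ, Z), mul(SZ, add(SSSZ, Z))))
  [4] S(add(S(add(SZ, Z)), mul(SZ, add(SSSZ, Z))))
  [5] S(S(add(add(SZ, Z), mul(SZ, add(SSSZ, Z)))))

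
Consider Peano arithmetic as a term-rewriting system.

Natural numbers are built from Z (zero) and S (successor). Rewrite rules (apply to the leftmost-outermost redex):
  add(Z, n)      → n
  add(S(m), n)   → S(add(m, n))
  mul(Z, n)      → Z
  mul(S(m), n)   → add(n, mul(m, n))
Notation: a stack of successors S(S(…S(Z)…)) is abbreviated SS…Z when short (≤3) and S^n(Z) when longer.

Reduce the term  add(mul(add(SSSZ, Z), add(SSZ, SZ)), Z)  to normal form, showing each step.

Answer: normal form = S^9(Z)  (in 39 steps)

Reduction:
  start: add(mul(add(SSSZ, Z), add(SSZ, SZ)), Z)
  step 1: add(mul(S(add(SSZ, Z)), add(SSZ, SZ)), Z)
  step 2: add(add(add(SSZ, SZ), mul(add(SSZ, Z), add(SSZ, SZ))), Z)
  step 3: add(add(S(add(SZ, SZ)), mul(add(SSZ, Z), add(SSZ, SZ))), Z)
  step 4: add(S(add(add(SZ, SZ), mul(add(SSZ, Z), add(SSZ, SZ)))), Z)
  step 5: S(add(add(add(SZ, SZ), mul(add(SSZ, Z), add(SSZ, SZ))), Z))
  step 6: S(add(add(S(add(Z, SZ)), mul(add(SSZ, Z), add(SSZ, SZ))), Z))
  step 7: S(add(S(add(add(Z, SZ), mul(add(SSZ, Z), add(SSZ, SZ)))), Z))
  step 8: S(S(add(add(add(Z, SZ), mul(add(SSZ, Z), add(SSZ, SZ))), Z)))
  step 9: S(S(add(add(SZ, mul(add(SSZ, Z), add(SSZ, SZ))), Z)))
  step 10: S(S(add(S(add(Z, mul(add(SSZ, Z), add(SSZ, SZ)))), Z)))
  step 11: S(S(S(add(add(Z, mul(add(SSZ, Z), add(SSZ, SZ))), Z))))
  step 12: S(S(S(add(mul(add(SSZ, Z), add(SSZ, SZ)), Z))))
  step 13: S(S(S(add(mul(S(add(SZ, Z)), add(SSZ, SZ)), Z))))
  step 14: S(S(S(add(add(add(SSZ, SZ), mul(add(SZ, Z), add(SSZ, SZ))), Z))))
  step 15: S(S(S(add(add(S(add(SZ, SZ)), mul(add(SZ, Z), add(SSZ, SZ))), Z))))
  step 16: S(S(S(add(S(add(add(SZ, SZ), mul(add(SZ, Z), add(SSZ, SZ)))), Z))))
  step 17: S(S(S(S(add(add(add(SZ, SZ), mul(add(SZ, Z), add(SSZ, SZ))), Z)))))
  step 18: S(S(S(S(add(add(S(add(Z, SZ)), mul(add(SZ, Z), add(SSZ, SZ))), Z)))))
  step 19: S(S(S(S(add(S(add(add(Z, SZ), mul(add(SZ, Z), add(SSZ, SZ)))), Z)))))
  step 20: S(S(S(S(S(add(add(add(Z, SZ), mul(add(SZ, Z), add(SSZ, SZ))), Z))))))
  step 21: S(S(S(S(S(add(add(SZ, mul(add(SZ, Z), add(SSZ, SZ))), Z))))))
  step 22: S(S(S(S(S(add(S(add(Z, mul(add(SZ, Z), add(SSZ, SZ)))), Z))))))
  step 23: S(S(S(S(S(S(add(add(Z, mul(add(SZ, Z), add(SSZ, SZ))), Z)))))))
  step 24: S(S(S(S(S(S(add(mul(add(SZ, Z), add(SSZ, SZ)), Z)))))))
  step 25: S(S(S(S(S(S(add(mul(S(add(Z, Z)), add(SSZ, SZ)), Z)))))))
  step 26: S(S(S(S(S(S(add(add(add(SSZ, SZ), mul(add(Z, Z), add(SSZ, SZ))), Z)))))))
  step 27: S(S(S(S(S(S(add(add(S(add(SZ, SZ)), mul(add(Z, Z), add(SSZ, SZ))), Z)))))))
  step 28: S(S(S(S(S(S(add(S(add(add(SZ, SZ), mul(add(Z, Z), add(SSZ, SZ)))), Z)))))))
  step 29: S(S(S(S(S(S(S(add(add(add(SZ, SZ), mul(add(Z, Z), add(SSZ, SZ))), Z))))))))
  step 30: S(S(S(S(S(S(S(add(add(S(add(Z, SZ)), mul(add(Z, Z), add(SSZ, SZ))), Z))))))))
  step 31: S(S(S(S(S(S(S(add(S(add(add(Z, SZ), mul(add(Z, Z), add(SSZ, SZ)))), Z))))))))
  step 32: S(S(S(S(S(S(S(S(add(add(add(Z, SZ), mul(add(Z, Z), add(SSZ, SZ))), Z)))))))))
  step 33: S(S(S(S(S(S(S(S(add(add(SZ, mul(add(Z, Z), add(SSZ, SZ))), Z)))))))))
  step 34: S(S(S(S(S(S(S(S(add(S(add(Z, mul(add(Z, Z), add(SSZ, SZ)))), Z)))))))))
  step 35: S(S(S(S(S(S(S(S(S(add(add(Z, mul(add(Z, Z), add(SSZ, SZ))), Z))))))))))
  step 36: S(S(S(S(S(S(S(S(S(add(mul(add(Z, Z), add(SSZ, SZ)), Z))))))))))
  step 37: S(S(S(S(S(S(S(S(S(add(mul(Z, add(SSZ, SZ)), Z))))))))))
  step 38: S(S(S(S(S(S(S(S(S(add(Z, Z))))))))))
  step 39: S^9(Z)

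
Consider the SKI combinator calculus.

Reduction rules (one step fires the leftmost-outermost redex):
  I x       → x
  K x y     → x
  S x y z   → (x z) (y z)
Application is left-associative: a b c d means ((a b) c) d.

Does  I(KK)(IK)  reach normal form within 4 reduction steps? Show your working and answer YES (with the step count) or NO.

  start: I(KK)(IK)
  [1] KK(IK)
  [2] K

Answer: YES — reaches normal form K in 2 ≤ 4 steps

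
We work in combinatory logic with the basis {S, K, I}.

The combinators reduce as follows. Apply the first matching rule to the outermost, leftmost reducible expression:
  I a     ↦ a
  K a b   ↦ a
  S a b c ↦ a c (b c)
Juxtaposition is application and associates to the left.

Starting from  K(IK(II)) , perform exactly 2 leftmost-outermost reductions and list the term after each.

  start: K(IK(II))
  step 1: K(K(II))
  step 2: K(KI)

Answer: after 2 steps: K(KI)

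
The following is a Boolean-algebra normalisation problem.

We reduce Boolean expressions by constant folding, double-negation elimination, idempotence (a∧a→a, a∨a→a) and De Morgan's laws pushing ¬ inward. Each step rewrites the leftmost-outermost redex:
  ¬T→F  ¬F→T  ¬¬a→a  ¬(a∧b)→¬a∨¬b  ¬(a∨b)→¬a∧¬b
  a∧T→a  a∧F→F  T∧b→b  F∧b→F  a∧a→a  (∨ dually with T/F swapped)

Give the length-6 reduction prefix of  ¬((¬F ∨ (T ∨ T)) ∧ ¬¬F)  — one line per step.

Answer: after 6 steps: ¬F

Reduction:
  start: ¬((¬F ∨ (T ∨ T)) ∧ ¬¬F)
  →1  ¬(¬F ∨ (T ∨ T)) ∨ ¬¬¬F
  →2  (¬¬F ∧ ¬(T ∨ T)) ∨ ¬¬¬F
  →3  (F ∧ ¬(T ∨ T)) ∨ ¬¬¬F
  →4  F ∨ ¬¬¬F
  →5  ¬¬¬F
  →6  ¬F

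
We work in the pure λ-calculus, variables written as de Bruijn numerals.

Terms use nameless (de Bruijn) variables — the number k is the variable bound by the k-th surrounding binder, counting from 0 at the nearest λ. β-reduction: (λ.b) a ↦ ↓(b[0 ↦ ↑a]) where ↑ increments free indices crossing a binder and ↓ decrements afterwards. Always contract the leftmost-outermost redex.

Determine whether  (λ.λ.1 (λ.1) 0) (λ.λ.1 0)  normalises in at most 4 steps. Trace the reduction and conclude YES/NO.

Answer: YES — reaches normal form λ.0 in 4 ≤ 4 steps

Working:
  start: (λ.λ.1 (λ.1) 0) (λ.λ.1 0)
  step 1: λ.(λ.λ.1 0) (λ.1) 0
  step 2: λ.(λ.(λ.2) 0) 0
  step 3: λ.(λ.1) 0
  step 4: λ.0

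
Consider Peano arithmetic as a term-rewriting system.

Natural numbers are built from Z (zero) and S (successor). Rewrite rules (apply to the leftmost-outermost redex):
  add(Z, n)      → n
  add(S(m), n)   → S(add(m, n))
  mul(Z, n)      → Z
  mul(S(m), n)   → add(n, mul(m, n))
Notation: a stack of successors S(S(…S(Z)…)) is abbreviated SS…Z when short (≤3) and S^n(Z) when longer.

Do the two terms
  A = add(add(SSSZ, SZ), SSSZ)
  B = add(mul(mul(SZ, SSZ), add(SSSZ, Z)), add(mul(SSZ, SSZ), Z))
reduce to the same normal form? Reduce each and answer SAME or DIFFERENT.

Term A:
  start: add(add(SSSZ, SZ), SSSZ)
  [1] add(S(add(SSZ, SZ)), SSSZ)
  [2] S(add(add(SSZ, SZ), SSSZ))
  [3] S(add(S(add(SZ, SZ)), SSSZ))
  [4] S(S(add(add(SZ, SZ), SSSZ)))
  [5] S(S(add(S(add(Z, SZ)), SSSZ)))
  [6] S(S(S(add(add(Z, SZ), SSSZ))))
  [7] S(S(S(add(SZ, SSSZ))))
  [8] S(S(S(S(add(Z, SSSZ)))))
  [9] S^7(Z)

Term B:
  start: add(mul(mul(SZ, SSZ), add(SSSZ, Z)), add(mul(SSZ, SSZ), Z))
  [1] add(mul(add(SSZ, mul(Z, SSZ)), add(SSSZ, Z)), add(mul(SSZ, SSZ), Z))
  [2] add(mul(S(add(SZ, mul(Z, SSZ))), add(SSSZ, Z)), add(mul(SSZ, SSZ), Z))
  [3] add(add(add(SSSZ, Z), mul(add(SZ, mul(Z, SSZ)), add(SSSZ, Z))), add(mul(SSZ, SSZ), Z))
  [4] add(add(S(add(SSZ, Z)), mul(add(SZ, mul(Z, SSZ)), add(SSSZ, Z))), add(mul(SSZ, SSZ), Z))
  [5] add(S(add(add(SSZ, Z), mul(add(SZ, mul(Z, SSZ)), add(SSSZ, Z)))), add(mul(SSZ, SSZ), Z))
  [6] S(add(add(add(SSZ, Z), mul(add(SZ, mul(Z, SSZ)), add(SSSZ, Z))), add(mul(SSZ, SSZ), Z)))
  [7] S(add(add(S(add(SZ, Z)), mul(add(SZ, mul(Z, SSZ)), add(SSSZ, Z))), add(mul(SSZ, SSZ), Z)))
  [8] S(add(S(add(add(SZ, Z), mul(add(SZ, mul(Z, SSZ)), add(SSSZ, Z)))), add(mul(SSZ, SSZ), Z)))
  [9] S(S(add(add(add(SZ, Z), mul(add(SZ, mul(Z, SSZ)), add(SSSZ, Z))), add(mul(SSZ, SSZ), Z))))
  [10] S(S(add(add(S(add(Z, Z)), mul(add(SZ, mul(Z, SSZ)), add(SSSZ, Z))), add(mul(SSZ, SSZ), Z))))
  [11] S(S(add(S(add(add(Z, Z), mul(add(SZ, mul(Z, SSZ)), add(SSSZ, Z)))), add(mul(SSZ, SSZ), Z))))
  [12] S(S(S(add(add(add(Z, Z), mul(add(SZ, mul(Z, SSZ)), add(SSSZ, Z))), add(mul(SSZ, SSZ), Z)))))
  [13] S(S(S(add(add(Z, mul(add(SZ, mul(Z, SSZ)), add(SSSZ, Z))), add(mul(SSZ, SSZ), Z)))))
  [14] S(S(S(add(mul(add(SZ, mul(Z, SSZ)), add(SSSZ, Z)), add(mul(SSZ, SSZ), Z)))))
  [15] S(S(S(add(mul(S(add(Z, mul(Z, SSZ))), add(SSSZ, Z)), add(mul(SSZ, SSZ), Z)))))
  [16] S(S(S(add(add(add(SSSZ, Z), mul(add(Z, mul(Z, SSZ)), add(SSSZ, Z))), add(mul(SSZ, SSZ), Z)))))
  [17] S(S(S(add(add(S(add(SSZ, Z)), mul(add(Z, mul(Z, SSZ)), add(SSSZ, Z))), add(mul(SSZ, SSZ), Z)))))
  [18] S(S(S(add(S(add(add(SSZ, Z), mul(add(Z, mul(Z, SSZ)), add(SSSZ, Z)))), add(mul(SSZ, SSZ), Z)))))
  [19] S(S(S(S(add(add(add(SSZ, Z), mul(add(Z, mul(Z, SSZ)), add(SSSZ, Z))), add(mul(SSZ, SSZ), Z))))))
  [20] S(S(S(S(add(add(S(add(SZ, Z)), mul(add(Z, mul(Z, SSZ)), add(SSSZ, Z))), add(mul(SSZ, SSZ), Z))))))
  [21] S(S(S(S(add(S(add(add(SZ, Z), mul(add(Z, mul(Z, SSZ)), add(SSSZ, Z)))), add(mul(SSZ, SSZ), Z))))))
  [22] S(S(S(S(S(add(add(add(SZ, Z), mul(add(Z, mul(Z, SSZ)), add(SSSZ, Z))), add(mul(SSZ, SSZ), Z)))))))
  [23] S(S(S(S(S(add(add(S(add(Z, Z)), mul(add(Z, mul(Z, SSZ)), add(SSSZ, Z))), add(mul(SSZ, SSZ), Z)))))))
  [24] S(S(S(S(S(add(S(add(add(Z, Z), mul(add(Z, mul(Z, SSZ)), add(SSSZ, Z)))), add(mul(SSZ, SSZ), Z)))))))
  [25] S(S(S(S(S(S(add(add(add(Z, Z), mul(add(Z, mul(Z, SSZ)), add(SSSZ, Z))), add(mul(SSZ, SSZ), Z))))))))
  [26] S(S(S(S(S(S(add(add(Z, mul(add(Z, mul(Z, SSZ)), add(SSSZ, Z))), add(mul(SSZ, SSZ), Z))))))))
  [27] S(S(S(S(S(S(add(mul(add(Z, mul(Z, SSZ)), add(SSSZ, Z)), add(mul(SSZ, SSZ), Z))))))))
  [28] S(S(S(S(S(S(add(mul(mul(Z, SSZ), add(SSSZ, Z)), add(mul(SSZ, SSZ), Z))))))))
  [29] S(S(S(S(S(S(add(mul(Z, add(SSSZ, Z)), add(mul(SSZ, SSZ), Z))))))))
  [30] S(S(S(S(S(S(add(Z, add(mul(SSZ, SSZ), Z))))))))
  [31] S(S(S(S(S(S(add(mul(SSZ, SSZ), Z)))))))
  [32] S(S(S(S(S(S(add(add(SSZ, mul(SZ, SSZ)), Z)))))))
  [33] S(S(S(S(S(S(add(S(add(SZ, mul(SZ, SSZ))), Z)))))))
  [34] S(S(S(S(S(S(S(add(add(SZ, mul(SZ, SSZ)), Z))))))))
  [35] S(S(S(S(S(S(S(add(S(add(Z, mul(SZ, SSZ))), Z))))))))
  [36] S(S(S(S(S(S(S(S(add(add(Z, mul(SZ, SSZ)), Z)))))))))
  [37] S(S(S(S(S(S(S(S(add(mul(SZ, SSZ), Z)))))))))
  [38] S(S(S(S(S(S(S(S(add(add(SSZ, mul(Z, SSZ)), Z)))))))))
  [39] S(S(S(S(S(S(S(S(add(S(add(SZ, mul(Z, SSZ))), Z)))))))))
  [40] S(S(S(S(S(S(S(S(S(add(add(SZ, mul(Z, SSZ)), Z))))))))))
  [41] S(S(S(S(S(S(S(S(S(add(S(add(Z, mul(Z, SSZ))), Z))))))))))
  [42] S(S(S(S(S(S(S(S(S(S(add(add(Z, mul(Z, SSZ)), Z)))))))))))
  [43] S(S(S(S(S(S(S(S(S(S(add(mul(Z, SSZ), Z)))))))))))
  [44] S(S(S(S(S(S(S(S(S(S(add(Z, Z)))))))))))
  [45] S^10(Z)

Answer: DIFFERENT — A ⇓ S^7(Z), B ⇓ S^10(Z)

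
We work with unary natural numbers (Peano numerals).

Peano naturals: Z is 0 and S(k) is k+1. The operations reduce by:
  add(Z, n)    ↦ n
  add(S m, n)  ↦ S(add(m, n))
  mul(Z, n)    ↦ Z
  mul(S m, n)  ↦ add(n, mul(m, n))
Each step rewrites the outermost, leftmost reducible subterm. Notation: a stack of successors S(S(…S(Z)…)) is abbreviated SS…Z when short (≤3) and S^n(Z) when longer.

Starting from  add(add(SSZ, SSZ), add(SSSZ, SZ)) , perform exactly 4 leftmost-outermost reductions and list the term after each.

  start: add(add(SSZ, SSZ), add(SSSZ, SZ))
  [1] add(S(add(SZ, SSZ)), add(SSSZ, SZ))
  [2] S(add(add(SZ, SSZ), add(SSSZ, SZ)))
  [3] S(add(S(add(Z, SSZ)), add(SSSZ, SZ)))
  [4] S(S(add(add(Z, SSZ), add(SSSZ, SZ))))

Answer: after 4 steps: S(S(add(add(Z, SSZ), add(SSSZ, SZ))))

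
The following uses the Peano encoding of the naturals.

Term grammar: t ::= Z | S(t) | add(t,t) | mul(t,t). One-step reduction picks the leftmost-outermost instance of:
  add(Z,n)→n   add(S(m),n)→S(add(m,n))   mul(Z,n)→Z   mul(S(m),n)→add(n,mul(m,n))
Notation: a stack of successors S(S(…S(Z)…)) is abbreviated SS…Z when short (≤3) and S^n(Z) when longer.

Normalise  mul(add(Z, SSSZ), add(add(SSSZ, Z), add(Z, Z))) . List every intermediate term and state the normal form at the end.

Answer: normal form = S^9(Z)  (in 44 steps)

Reduction:
  start: mul(add(Z, SSSZ), add(add(SSSZ, Z), add(Z, Z)))
  [1] mul(SSSZ, add(add(SSSZ, Z), add(Z, Z)))
  [2] add(add(add(SSSZ, Z), add(Z, Z)), mul(SSZ, add(add(SSSZ, Z), add(Z, Z))))
  [3] add(add(S(add(SSZ, Z)), add(Z, Z)), mul(SSZ, add(add(SSSZ, Z), add(Z, Z))))
  [4] add(S(add(add(SSZ, Z), add(Z, Z))), mul(SSZ, add(add(SSSZ, Z), add(Z, Z))))
  [5] S(add(add(add(SSZ, Z), add(Z, Z)), mul(SSZ, add(add(SSSZ, Z), add(Z, Z)))))
  [6] S(add(add(S(add(SZ, Z)), add(Z, Z)), mul(SSZ, add(add(SSSZ, Z), add(Z, Z)))))
  [7] S(add(S(add(add(SZ, Z), add(Z, Z))), mul(SSZ, add(add(SSSZ, Z), add(Z, Z)))))
  [8] S(S(add(add(add(SZ, Z), add(Z, Z)), mul(SSZ, add(add(SSSZ, Z), add(Z, Z))))))
  [9] S(S(add(add(S(add(Z, Z)), add(Z, Z)), mul(SSZ, add(add(SSSZ, Z), add(Z, Z))))))
  [10] S(S(add(S(add(add(Z, Z), add(Z, Z))), mul(SSZ, add(add(SSSZ, Z), add(Z, Z))))))
  [11] S(S(S(add(add(add(Z, Z), add(Z, Z)), mul(SSZ, add(add(SSSZ, Z), add(Z, Z)))))))
  [12] S(S(S(add(add(Z, add(Z, Z)), mul(SSZ, add(add(SSSZ, Z), add(Z, Z)))))))
  [13] S(S(S(add(add(Z, Z), mul(SSZ, add(add(SSSZ, Z), add(Z, Z)))))))
  [14] S(S(S(add(Z, mul(SSZ, add(add(SSSZ, Z), add(Z, Z)))))))
  [15] S(S(S(mul(SSZ, add(add(SSSZ, Z), add(Z, Z))))))
  [16] S(S(S(add(add(add(SSSZ, Z), add(Z, Z)), mul(SZ, add(add(SSSZ, Z), add(Z, Z)))))))
  [17] S(S(S(add(add(S(add(SSZ, Z)), add(Z, Z)), mul(SZ, add(add(SSSZ, Z), add(Z, Z)))))))
  [18] S(S(S(add(S(add(add(SSZ, Z), add(Z, Z))), mul(SZ, add(add(SSSZ, Z), add(Z, Z)))))))
  [19] S(S(S(S(add(add(add(SSZ, Z), add(Z, Z)), mul(SZ, add(add(SSSZ, Z), add(Z, Z))))))))
  [20] S(S(S(S(add(add(S(add(SZ, Z)), add(Z, Z)), mul(SZ, add(add(SSSZ, Z), add(Z, Z))))))))
  [21] S(S(S(S(add(S(add(add(SZ, Z), add(Z, Z))), mul(SZ, add(add(SSSZ, Z), add(Z, Z))))))))
  [22] S(S(S(S(S(add(add(add(SZ, Z), add(Z, Z)), mul(SZ, add(add(SSSZ, Z), add(Z, Z)))))))))
  [23] S(S(S(S(S(add(add(S(add(Z, Z)), add(Z, Z)), mul(SZ, add(add(SSSZ, Z), add(Z, Z)))))))))
  [24] S(S(S(S(S(add(S(add(add(Z, Z), add(Z, Z))), mul(SZ, add(add(SSSZ, Z), add(Z, Z)))))))))
  [25] S(S(S(S(S(S(add(add(add(Z, Z), add(Z, Z)), mul(SZ, add(add(SSSZ, Z), add(Z, Z))))))))))
  [26] S(S(S(S(S(S(add(add(Z, add(Z, Z)), mul(SZ, add(add(SSSZ, Z), add(Z, Z))))))))))
  [27] S(S(S(S(S(S(add(add(Z, Z), mul(SZ, add(add(SSSZ, Z), add(Z, Z))))))))))
  [28] S(S(S(S(S(S(add(Z, mul(SZ, add(add(SSSZ, Z), add(Z, Z))))))))))
  [29] S(S(S(S(S(S(mul(SZ, add(add(SSSZ, Z), add(Z, Z)))))))))
  [30] S(S(S(S(S(S(add(add(add(SSSZ, Z), add(Z, Z)), mul(Z, add(add(SSSZ, Z), add(Z, Z))))))))))
  [31] S(S(S(S(S(S(add(add(S(add(SSZ, Z)), add(Z, Z)), mul(Z, add(add(SSSZ, Z), add(Z, Z))))))))))
  [32] S(S(S(S(S(S(add(S(add(add(SSZ, Z), add(Z, Z))), mul(Z, add(add(SSSZ, Z), add(Z, Z))))))))))
  [33] S(S(S(S(S(S(S(add(add(add(SSZ, Z), add(Z, Z)), mul(Z, add(add(SSSZ, Z), add(Z, Z)))))))))))
  [34] S(S(S(S(S(S(S(add(add(S(add(SZ, Z)), add(Z, Z)), mul(Z, add(add(SSSZ, Z), add(Z, Z)))))))))))
  [35] S(S(S(S(S(S(S(add(S(add(add(SZ, Z), add(Z, Z))), mul(Z, add(add(SSSZ, Z), add(Z, Z)))))))))))
  [36] S(S(S(S(S(S(S(S(add(add(add(SZ, Z), add(Z, Z)), mul(Z, add(add(SSSZ, Z), add(Z, Z))))))))))))
  [37] S(S(S(S(S(S(S(S(add(add(S(add(Z, Z)), add(Z, Z)), mul(Z, add(add(SSSZ, Z), add(Z, Z))))))))))))
  [38] S(S(S(S(S(S(S(S(add(S(add(add(Z, Z), add(Z, Z))), mul(Z, add(add(SSSZ, Z), add(Z, Z))))))))))))
  [39] S(S(S(S(S(S(S(S(S(add(add(add(Z, Z), add(Z, Z)), mul(Z, add(add(SSSZ, Z), add(Z, Z)))))))))))))
  [40] S(S(S(S(S(S(S(S(S(add(add(Z, add(Z, Z)), mul(Z, add(add(SSSZ, Z), add(Z, Z)))))))))))))
  [41] S(S(S(S(S(S(S(S(S(add(add(Z, Z), mul(Z, add(add(SSSZ, Z), add(Z, Z)))))))))))))
  [42] S(S(S(S(S(S(S(S(S(add(Z, mul(Z, add(add(SSSZ, Z), add(Z, Z)))))))))))))
  [43] S(S(S(S(S(S(S(S(S(mul(Z, add(add(SSSZ, Z), add(Z, Z))))))))))))
  [44] S^9(Z)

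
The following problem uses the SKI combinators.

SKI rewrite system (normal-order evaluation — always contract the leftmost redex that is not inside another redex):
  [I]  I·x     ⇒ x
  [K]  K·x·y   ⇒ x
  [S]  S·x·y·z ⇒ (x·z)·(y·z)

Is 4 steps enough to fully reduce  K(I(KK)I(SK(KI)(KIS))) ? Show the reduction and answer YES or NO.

Answer: NO — after 4 steps the term is K(K(KIS)), not yet normal

Derivation:
  start: K(I(KK)I(SK(KI)(KIS)))
  →1  K(KKI(SK(KI)(KIS)))
  →2  K(K(SK(KI)(KIS)))
  →3  K(K(K(KIS)(KI(KIS))))
  →4  K(K(KIS))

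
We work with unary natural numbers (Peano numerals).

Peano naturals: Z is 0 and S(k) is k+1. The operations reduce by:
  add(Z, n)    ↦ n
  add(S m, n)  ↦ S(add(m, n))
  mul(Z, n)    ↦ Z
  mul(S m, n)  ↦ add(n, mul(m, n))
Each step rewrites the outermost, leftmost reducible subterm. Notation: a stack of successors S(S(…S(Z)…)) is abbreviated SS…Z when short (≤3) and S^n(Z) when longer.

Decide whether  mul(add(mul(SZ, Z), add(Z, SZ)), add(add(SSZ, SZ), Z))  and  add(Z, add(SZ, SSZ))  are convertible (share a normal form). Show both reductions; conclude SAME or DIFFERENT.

Answer: SAME — A ⇓ SSSZ, B ⇓ SSSZ

Derivation:
Term A:
  start: mul(add(mul(SZ, Z), add(Z, SZ)), add(add(SSZ, SZ), Z))
  step 1: mul(add(add(Z, mul(Z, Z)), add(Z, SZ)), add(add(SSZ, SZ), Z))
  step 2: mul(add(mul(Z, Z), add(Z, SZ)), add(add(SSZ, SZ), Z))
  step 3: mul(add(Z, add(Z, SZ)), add(add(SSZ, SZ), Z))
  step 4: mul(add(Z, SZ), add(add(SSZ, SZ), Z))
  step 5: mul(SZ, add(add(SSZ, SZ), Z))
  step 6: add(add(add(SSZ, SZ), Z), mul(Z, add(add(SSZ, SZ), Z)))
  step 7: add(add(S(add(SZ, SZ)), Z), mul(Z, add(add(SSZ, SZ), Z)))
  step 8: add(S(add(add(SZ, SZ), Z)), mul(Z, add(add(SSZ, SZ), Z)))
  step 9: S(add(add(add(SZ, SZ), Z), mul(Z, add(add(SSZ, SZ), Z))))
  step 10: S(add(add(S(add(Z, SZ)), Z), mul(Z, add(add(SSZ, SZ), Z))))
  step 11: S(add(S(add(add(Z, SZ), Z)), mul(Z, add(add(SSZ, SZ), Z))))
  step 12: S(S(add(add(add(Z, SZ), Z), mul(Z, add(add(SSZ, SZ), Z)))))
  step 13: S(S(add(add(SZ, Z), mul(Z, add(add(SSZ, SZ), Z)))))
  step 14: S(S(add(S(add(Z, Z)), mul(Z, add(add(SSZ, SZ), Z)))))
  step 15: S(S(S(add(add(Z, Z), mul(Z, add(add(SSZ, SZ), Z))))))
  step 16: S(S(S(add(Z, mul(Z, add(add(SSZ, SZ), Z))))))
  step 17: S(S(S(mul(Z, add(add(SSZ, SZ), Z)))))
  step 18: SSSZ

Term B:
  start: add(Z, add(SZ, SSZ))
  step 1: add(SZ, SSZ)
  step 2: S(add(Z, SSZ))
  step 3: SSSZ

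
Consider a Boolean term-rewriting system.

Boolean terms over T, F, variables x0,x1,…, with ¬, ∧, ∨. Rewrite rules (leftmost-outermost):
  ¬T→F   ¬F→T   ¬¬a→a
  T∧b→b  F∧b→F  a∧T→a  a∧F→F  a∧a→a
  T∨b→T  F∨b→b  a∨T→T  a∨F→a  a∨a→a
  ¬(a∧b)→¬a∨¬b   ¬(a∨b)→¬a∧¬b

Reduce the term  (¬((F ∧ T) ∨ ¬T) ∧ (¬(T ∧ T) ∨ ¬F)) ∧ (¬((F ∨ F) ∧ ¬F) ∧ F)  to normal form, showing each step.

Answer: normal form = F  (in 14 steps)

Reduction:
  start: (¬((F ∧ T) ∨ ¬T) ∧ (¬(T ∧ T) ∨ ¬F)) ∧ (¬((F ∨ F) ∧ ¬F) ∧ F)
  [1] ((¬(F ∧ T) ∧ ¬¬T) ∧ (¬(T ∧ T) ∨ ¬F)) ∧ (¬((F ∨ F) ∧ ¬F) ∧ F)
  [2] (((¬F ∨ ¬T) ∧ ¬¬T) ∧ (¬(T ∧ T) ∨ ¬F)) ∧ (¬((F ∨ F) ∧ ¬F) ∧ F)
  [3] (((T ∨ ¬T) ∧ ¬¬T) ∧ (¬(T ∧ T) ∨ ¬F)) ∧ (¬((F ∨ F) ∧ ¬F) ∧ F)
  [4] ((T ∧ ¬¬T) ∧ (¬(T ∧ T) ∨ ¬F)) ∧ (¬((F ∨ F) ∧ ¬F) ∧ F)
  [5] (¬¬T ∧ (¬(T ∧ T) ∨ ¬F)) ∧ (¬((F ∨ F) ∧ ¬F) ∧ F)
  [6] (T ∧ (¬(T ∧ T) ∨ ¬F)) ∧ (¬((F ∨ F) ∧ ¬F) ∧ F)
  [7] (¬(T ∧ T) ∨ ¬F) ∧ (¬((F ∨ F) ∧ ¬F) ∧ F)
  [8] ((¬T ∨ ¬T) ∨ ¬F) ∧ (¬((F ∨ F) ∧ ¬F) ∧ F)
  [9] (¬T ∨ ¬F) ∧ (¬((F ∨ F) ∧ ¬F) ∧ F)
  [10] (F ∨ ¬F) ∧ (¬((F ∨ F) ∧ ¬F) ∧ F)
  [11] ¬F ∧ (¬((F ∨ F) ∧ ¬F) ∧ F)
  [12] T ∧ (¬((F ∨ F) ∧ ¬F) ∧ F)
  [13] ¬((F ∨ F) ∧ ¬F) ∧ F
  [14] F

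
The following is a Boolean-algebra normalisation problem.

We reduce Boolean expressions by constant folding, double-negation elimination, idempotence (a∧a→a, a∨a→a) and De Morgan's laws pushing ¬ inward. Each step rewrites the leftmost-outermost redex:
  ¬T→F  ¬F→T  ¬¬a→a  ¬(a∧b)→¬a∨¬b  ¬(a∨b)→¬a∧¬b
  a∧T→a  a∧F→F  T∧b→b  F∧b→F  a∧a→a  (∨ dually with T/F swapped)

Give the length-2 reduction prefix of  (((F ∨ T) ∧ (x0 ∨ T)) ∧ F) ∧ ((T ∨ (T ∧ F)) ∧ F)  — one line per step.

Answer: after 2 steps: F

Derivation:
  start: (((F ∨ T) ∧ (x0 ∨ T)) ∧ F) ∧ ((T ∨ (T ∧ F)) ∧ F)
  step 1: F ∧ ((T ∨ (T ∧ F)) ∧ F)
  step 2: F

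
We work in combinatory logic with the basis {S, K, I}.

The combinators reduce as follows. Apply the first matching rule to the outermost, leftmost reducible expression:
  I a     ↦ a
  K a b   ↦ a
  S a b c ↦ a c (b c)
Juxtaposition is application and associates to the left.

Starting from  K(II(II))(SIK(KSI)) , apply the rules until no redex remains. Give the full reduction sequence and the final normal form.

Answer: normal form = I  (in 4 steps)

Working:
  start: K(II(II))(SIK(KSI))
  →1  II(II)
  →2  I(II)
  →3  II
  →4  I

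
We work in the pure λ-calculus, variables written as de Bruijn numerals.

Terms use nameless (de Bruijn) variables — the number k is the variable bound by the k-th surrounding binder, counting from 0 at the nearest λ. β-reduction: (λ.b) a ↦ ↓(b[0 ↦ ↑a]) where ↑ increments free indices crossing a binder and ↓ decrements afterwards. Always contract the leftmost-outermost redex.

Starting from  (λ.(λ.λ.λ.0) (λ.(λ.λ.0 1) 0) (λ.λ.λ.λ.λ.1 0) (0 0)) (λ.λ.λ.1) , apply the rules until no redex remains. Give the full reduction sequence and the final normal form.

  start: (λ.(λ.λ.λ.0) (λ.(λ.λ.0 1) 0) (λ.λ.λ.λ.λ.1 0) (0 0)) (λ.λ.λ.1)
  step 1: (λ.λ.λ.0) (λ.(λ.λ.0 1) 0) (λ.λ.λ.λ.λ.1 0) ((λ.λ.λ.1) (λ.λ.λ.1))
  step 2: (λ.λ.0) (λ.λ.λ.λ.λ.1 0) ((λ.λ.λ.1) (λ.λ.λ.1))
  step 3: (λ.0) ((λ.λ.λ.1) (λ.λ.λ.1))
  step 4: (λ.λ.λ.1) (λ.λ.λ.1)
  step 5: λ.λ.1

Answer: normal form = λ.λ.1  (in 5 steps)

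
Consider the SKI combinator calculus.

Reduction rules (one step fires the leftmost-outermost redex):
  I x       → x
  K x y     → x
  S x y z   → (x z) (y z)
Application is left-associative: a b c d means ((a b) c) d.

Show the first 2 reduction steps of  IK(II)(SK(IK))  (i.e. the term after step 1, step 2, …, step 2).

  start: IK(II)(SK(IK))
  →1  K(II)(SK(IK))
  →2  II

Answer: after 2 steps: II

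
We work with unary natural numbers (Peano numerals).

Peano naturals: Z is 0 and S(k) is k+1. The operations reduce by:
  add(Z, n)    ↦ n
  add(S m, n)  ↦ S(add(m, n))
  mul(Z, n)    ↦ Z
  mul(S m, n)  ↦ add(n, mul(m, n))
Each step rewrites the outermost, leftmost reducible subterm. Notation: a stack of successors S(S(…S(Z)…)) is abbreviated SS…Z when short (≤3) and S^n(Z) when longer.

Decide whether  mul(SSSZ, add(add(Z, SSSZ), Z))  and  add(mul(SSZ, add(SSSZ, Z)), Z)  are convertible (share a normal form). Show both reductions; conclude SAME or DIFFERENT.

Term A:
  start: mul(SSSZ, add(add(Z, SSSZ), Z))
  step 1: add(add(add(Z, SSSZ), Z), mul(SSZ, add(add(Z, SSSZ), Z)))
  step 2: add(add(SSSZ, Z), mul(SSZ, add(add(Z, SSSZ), Z)))
  step 3: add(S(add(SSZ, Z)), mul(SSZ, add(add(Z, SSSZ), Z)))
  step 4: S(add(add(SSZ, Z), mul(SSZ, add(add(Z, SSSZ), Z))))
  step 5: S(add(S(add(SZ, Z)), mul(SSZ, add(add(Z, SSSZ), Z))))
  step 6: S(S(add(add(SZ, Z), mul(SSZ, add(add(Z, SSSZ), Z)))))
  step 7: S(S(add(S(add(Z, Z)), mul(SSZ, add(add(Z, SSSZ), Z)))))
  step 8: S(S(S(add(add(Z, Z), mul(SSZ, add(add(Z, SSSZ), Z))))))
  step 9: S(S(S(add(Z, mul(SSZ, add(add(Z, SSSZ), Z))))))
  step 10: S(S(S(mul(SSZ, add(add(Z, SSSZ), Z)))))
  step 11: S(S(S(add(add(add(Z, SSSZ), Z), mul(SZ, add(add(Z, SSSZ), Z))))))
  step 12: S(S(S(add(add(SSSZ, Z), mul(SZ, add(add(Z, SSSZ), Z))))))
  step 13: S(S(S(add(S(add(SSZ, Z)), mul(SZ, add(add(Z, SSSZ), Z))))))
  step 14: S(S(S(S(add(add(SSZ, Z), mul(SZ, add(add(Z, SSSZ), Z)))))))
  step 15: S(S(S(S(add(S(add(SZ, Z)), mul(SZ, add(add(Z, SSSZ), Z)))))))
  step 16: S(S(S(S(S(add(add(SZ, Z), mul(SZ, add(add(Z, SSSZ), Z))))))))
  step 17: S(S(S(S(S(add(S(add(Z, Z)), mul(SZ, add(add(Z, SSSZ), Z))))))))
  step 18: S(S(S(S(S(S(add(add(Z, Z), mul(SZ, add(add(Z, SSSZ), Z)))))))))
  step 19: S(S(S(S(S(S(add(Z, mul(SZ, add(add(Z, SSSZ), Z)))))))))
  step 20: S(S(S(S(S(S(mul(SZ, add(add(Z, SSSZ), Z))))))))
  step 21: S(S(S(S(S(S(add(add(add(Z, SSSZ), Z), mul(Z, add(add(Z, SSSZ), Z)))))))))
  step 22: S(S(S(S(S(S(add(add(SSSZ, Z), mul(Z, add(add(Z, SSSZ), Z)))))))))
  step 23: S(S(S(S(S(S(add(S(add(SSZ, Z)), mul(Z, add(add(Z, SSSZ), Z)))))))))
  step 24: S(S(S(S(S(S(S(add(add(SSZ, Z), mul(Z, add(add(Z, SSSZ), Z))))))))))
  step 25: S(S(S(S(S(S(S(add(S(add(SZ, Z)), mul(Z, add(add(Z, SSSZ), Z))))))))))
  step 26: S(S(S(S(S(S(S(S(add(add(SZ, Z), mul(Z, add(add(Z, SSSZ), Z)))))))))))
  step 27: S(S(S(S(S(S(S(S(add(S(add(Z, Z)), mul(Z, add(add(Z, SSSZ), Z)))))))))))
  step 28: S(S(S(S(S(S(S(S(S(add(add(Z, Z), mul(Z, add(add(Z, SSSZ), Z))))))))))))
  step 29: S(S(S(S(S(S(S(S(S(add(Z, mul(Z, add(add(Z, SSSZ), Z))))))))))))
  step 30: S(S(S(S(S(S(S(S(S(mul(Z, add(add(Z, SSSZ), Z)))))))))))
  step 31: S^9(Z)

Term B:
  start: add(mul(SSZ, add(SSSZ, Z)), Z)
  step 1: add(add(add(SSSZ, Z), mul(SZ, add(SSSZ, Z))), Z)
  step 2: add(add(S(add(SSZ, Z)), mul(SZ, add(SSSZ, Z))), Z)
  step 3: add(S(add(add(SSZ, Z), mul(SZ, add(SSSZ, Z)))), Z)
  step 4: S(add(add(add(SSZ, Z), mul(SZ, add(SSSZ, Z))), Z))
  step 5: S(add(add(S(add(SZ, Z)), mul(SZ, add(SSSZ, Z))), Z))
  step 6: S(add(S(add(add(SZ, Z), mul(SZ, add(SSSZ, Z)))), Z))
  step 7: S(S(add(add(add(SZ, Z), mul(SZ, add(SSSZ, Z))), Z)))
  step 8: S(S(add(add(S(add(Z, Z)), mul(SZ, add(SSSZ, Z))), Z)))
  step 9: S(S(add(S(add(add(Z, Z), mul(SZ, add(SSSZ, Z)))), Z)))
  step 10: S(S(S(add(add(add(Z, Z), mul(SZ, add(SSSZ, Z))), Z))))
  step 11: S(S(S(add(add(Z, mul(SZ, add(SSSZ, Z))), Z))))
  step 12: S(S(S(add(mul(SZ, add(SSSZ, Z)), Z))))
  step 13: S(S(S(add(add(add(SSSZ, Z), mul(Z, add(SSSZ, Z))), Z))))
  step 14: S(S(S(add(add(S(add(SSZ, Z)), mul(Z, add(SSSZ, Z))), Z))))
  step 15: S(S(S(add(S(add(add(SSZ, Z), mul(Z, add(SSSZ, Z)))), Z))))
  step 16: S(S(S(S(add(add(add(SSZ, Z), mul(Z, add(SSSZ, Z))), Z)))))
  step 17: S(S(S(S(add(add(S(add(SZ, Z)), mul(Z, add(SSSZ, Z))), Z)))))
  step 18: S(S(S(S(add(S(add(add(SZ, Z), mul(Z, add(SSSZ, Z)))), Z)))))
  step 19: S(S(S(S(S(add(add(add(SZ, Z), mul(Z, add(SSSZ, Z))), Z))))))
  step 20: S(S(S(S(S(add(add(S(add(Z, Z)), mul(Z, add(SSSZ, Z))), Z))))))
  step 21: S(S(S(S(S(add(S(add(add(Z, Z), mul(Z, add(SSSZ, Z)))), Z))))))
  step 22: S(S(S(S(S(S(add(add(add(Z, Z), mul(Z, add(SSSZ, Z))), Z)))))))
  step 23: S(S(S(S(S(S(add(add(Z, mul(Z, add(SSSZ, Z))), Z)))))))
  step 24: S(S(S(S(S(S(add(mul(Z, add(SSSZ, Z)), Z)))))))
  step 25: S(S(S(S(S(S(add(Z, Z)))))))
  step 26: S^6(Z)

Answer: DIFFERENT — A ⇓ S^9(Z), B ⇓ S^6(Z)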